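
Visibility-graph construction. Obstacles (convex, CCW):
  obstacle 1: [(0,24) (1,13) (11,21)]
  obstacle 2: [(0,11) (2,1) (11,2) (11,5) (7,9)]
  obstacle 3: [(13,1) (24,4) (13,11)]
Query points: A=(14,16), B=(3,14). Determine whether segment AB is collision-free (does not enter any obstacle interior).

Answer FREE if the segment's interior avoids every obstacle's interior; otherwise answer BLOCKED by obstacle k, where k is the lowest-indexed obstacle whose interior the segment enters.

Obstacle 1 [(0,24) (1,13) (11,21)]:
  edge (0,24)–(1,13): clear
  edge (1,13)–(11,21): clear
  edge (11,21)–(0,24): clear
  midpoint (17/2,15) outside
  → clear
Obstacle 2 [(0,11) (2,1) (11,2) (11,5) (7,9)]:
  edge (0,11)–(2,1): clear
  edge (2,1)–(11,2): clear
  edge (11,2)–(11,5): clear
  edge (11,5)–(7,9): clear
  edge (7,9)–(0,11): clear
  midpoint (17/2,15) outside
  → clear
Obstacle 3 [(13,1) (24,4) (13,11)]:
  edge (13,1)–(24,4): clear
  edge (24,4)–(13,11): clear
  edge (13,11)–(13,1): clear
  midpoint (17/2,15) outside
  → clear

FREE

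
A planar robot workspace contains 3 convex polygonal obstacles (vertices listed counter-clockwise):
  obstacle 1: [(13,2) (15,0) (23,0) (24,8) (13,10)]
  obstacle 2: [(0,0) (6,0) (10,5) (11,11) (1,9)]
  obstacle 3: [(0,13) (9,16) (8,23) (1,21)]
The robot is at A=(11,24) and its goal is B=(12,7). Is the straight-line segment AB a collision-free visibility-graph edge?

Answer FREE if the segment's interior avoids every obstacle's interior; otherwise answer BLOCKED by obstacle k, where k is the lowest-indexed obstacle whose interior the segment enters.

Obstacle 1 [(13,2) (15,0) (23,0) (24,8) (13,10)]:
  edge (13,2)–(15,0): clear
  edge (15,0)–(23,0): clear
  edge (23,0)–(24,8): clear
  edge (24,8)–(13,10): clear
  edge (13,10)–(13,2): clear
  midpoint (23/2,31/2) outside
  → clear
Obstacle 2 [(0,0) (6,0) (10,5) (11,11) (1,9)]:
  edge (0,0)–(6,0): clear
  edge (6,0)–(10,5): clear
  edge (10,5)–(11,11): clear
  edge (11,11)–(1,9): clear
  edge (1,9)–(0,0): clear
  midpoint (23/2,31/2) outside
  → clear
Obstacle 3 [(0,13) (9,16) (8,23) (1,21)]:
  edge (0,13)–(9,16): clear
  edge (9,16)–(8,23): clear
  edge (8,23)–(1,21): clear
  edge (1,21)–(0,13): clear
  midpoint (23/2,31/2) outside
  → clear

FREE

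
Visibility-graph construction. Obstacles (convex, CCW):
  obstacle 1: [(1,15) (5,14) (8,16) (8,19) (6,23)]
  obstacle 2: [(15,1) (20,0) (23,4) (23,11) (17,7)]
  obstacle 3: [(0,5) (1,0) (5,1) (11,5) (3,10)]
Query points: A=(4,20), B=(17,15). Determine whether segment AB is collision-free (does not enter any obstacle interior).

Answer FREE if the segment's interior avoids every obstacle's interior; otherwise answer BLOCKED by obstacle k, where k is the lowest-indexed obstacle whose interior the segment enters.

Obstacle 1 [(1,15) (5,14) (8,16) (8,19) (6,23)]:
  edge (1,15)–(5,14): clear
  edge (5,14)–(8,16): clear
  edge (8,16)–(8,19): crosses AB
  edge (8,19)–(6,23): clear
  edge (6,23)–(1,15): crosses AB
  → BLOCKED
Obstacle 2 [(15,1) (20,0) (23,4) (23,11) (17,7)]:
  edge (15,1)–(20,0): clear
  edge (20,0)–(23,4): clear
  edge (23,4)–(23,11): clear
  edge (23,11)–(17,7): clear
  edge (17,7)–(15,1): clear
  midpoint (21/2,35/2) outside
  → clear
Obstacle 3 [(0,5) (1,0) (5,1) (11,5) (3,10)]:
  edge (0,5)–(1,0): clear
  edge (1,0)–(5,1): clear
  edge (5,1)–(11,5): clear
  edge (11,5)–(3,10): clear
  edge (3,10)–(0,5): clear
  midpoint (21/2,35/2) outside
  → clear

BLOCKED by obstacle 1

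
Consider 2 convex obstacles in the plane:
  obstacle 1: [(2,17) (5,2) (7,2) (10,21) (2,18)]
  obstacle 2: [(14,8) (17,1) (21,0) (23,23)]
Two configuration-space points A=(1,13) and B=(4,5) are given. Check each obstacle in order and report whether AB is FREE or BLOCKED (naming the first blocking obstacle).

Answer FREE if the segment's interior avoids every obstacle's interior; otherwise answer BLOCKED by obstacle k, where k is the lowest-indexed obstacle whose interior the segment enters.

Obstacle 1 [(2,17) (5,2) (7,2) (10,21) (2,18)]:
  edge (2,17)–(5,2): clear
  edge (5,2)–(7,2): clear
  edge (7,2)–(10,21): clear
  edge (10,21)–(2,18): clear
  edge (2,18)–(2,17): clear
  midpoint (5/2,9) outside
  → clear
Obstacle 2 [(14,8) (17,1) (21,0) (23,23)]:
  edge (14,8)–(17,1): clear
  edge (17,1)–(21,0): clear
  edge (21,0)–(23,23): clear
  edge (23,23)–(14,8): clear
  midpoint (5/2,9) outside
  → clear

FREE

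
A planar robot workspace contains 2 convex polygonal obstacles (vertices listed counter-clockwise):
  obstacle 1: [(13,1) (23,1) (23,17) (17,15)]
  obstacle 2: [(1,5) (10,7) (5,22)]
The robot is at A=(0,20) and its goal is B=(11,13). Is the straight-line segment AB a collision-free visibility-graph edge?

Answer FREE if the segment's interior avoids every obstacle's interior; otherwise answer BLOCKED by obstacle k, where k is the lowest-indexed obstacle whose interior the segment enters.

BLOCKED by obstacle 2

Obstacle 1 [(13,1) (23,1) (23,17) (17,15)]:
  edge (13,1)–(23,1): clear
  edge (23,1)–(23,17): clear
  edge (23,17)–(17,15): clear
  edge (17,15)–(13,1): clear
  midpoint (11/2,33/2) outside
  → clear
Obstacle 2 [(1,5) (10,7) (5,22)]:
  edge (1,5)–(10,7): clear
  edge (10,7)–(5,22): crosses AB
  edge (5,22)–(1,5): crosses AB
  → BLOCKED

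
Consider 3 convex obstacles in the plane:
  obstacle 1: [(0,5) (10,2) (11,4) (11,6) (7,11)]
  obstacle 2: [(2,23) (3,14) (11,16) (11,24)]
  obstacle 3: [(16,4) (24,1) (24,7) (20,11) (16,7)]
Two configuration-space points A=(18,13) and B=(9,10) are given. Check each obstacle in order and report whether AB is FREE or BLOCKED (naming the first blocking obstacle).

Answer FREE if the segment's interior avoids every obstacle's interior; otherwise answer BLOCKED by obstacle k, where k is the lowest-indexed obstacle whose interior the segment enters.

Obstacle 1 [(0,5) (10,2) (11,4) (11,6) (7,11)]:
  edge (0,5)–(10,2): clear
  edge (10,2)–(11,4): clear
  edge (11,4)–(11,6): clear
  edge (11,6)–(7,11): clear
  edge (7,11)–(0,5): clear
  midpoint (27/2,23/2) outside
  → clear
Obstacle 2 [(2,23) (3,14) (11,16) (11,24)]:
  edge (2,23)–(3,14): clear
  edge (3,14)–(11,16): clear
  edge (11,16)–(11,24): clear
  edge (11,24)–(2,23): clear
  midpoint (27/2,23/2) outside
  → clear
Obstacle 3 [(16,4) (24,1) (24,7) (20,11) (16,7)]:
  edge (16,4)–(24,1): clear
  edge (24,1)–(24,7): clear
  edge (24,7)–(20,11): clear
  edge (20,11)–(16,7): clear
  edge (16,7)–(16,4): clear
  midpoint (27/2,23/2) outside
  → clear

FREE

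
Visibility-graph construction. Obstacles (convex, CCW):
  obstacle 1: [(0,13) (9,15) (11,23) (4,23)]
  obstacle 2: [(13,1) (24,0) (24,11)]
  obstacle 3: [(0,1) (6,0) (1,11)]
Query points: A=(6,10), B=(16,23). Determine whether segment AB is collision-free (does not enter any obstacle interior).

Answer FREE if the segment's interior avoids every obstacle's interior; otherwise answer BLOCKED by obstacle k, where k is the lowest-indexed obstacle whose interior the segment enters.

FREE

Obstacle 1 [(0,13) (9,15) (11,23) (4,23)]:
  edge (0,13)–(9,15): clear
  edge (9,15)–(11,23): clear
  edge (11,23)–(4,23): clear
  edge (4,23)–(0,13): clear
  midpoint (11,33/2) outside
  → clear
Obstacle 2 [(13,1) (24,0) (24,11)]:
  edge (13,1)–(24,0): clear
  edge (24,0)–(24,11): clear
  edge (24,11)–(13,1): clear
  midpoint (11,33/2) outside
  → clear
Obstacle 3 [(0,1) (6,0) (1,11)]:
  edge (0,1)–(6,0): clear
  edge (6,0)–(1,11): clear
  edge (1,11)–(0,1): clear
  midpoint (11,33/2) outside
  → clear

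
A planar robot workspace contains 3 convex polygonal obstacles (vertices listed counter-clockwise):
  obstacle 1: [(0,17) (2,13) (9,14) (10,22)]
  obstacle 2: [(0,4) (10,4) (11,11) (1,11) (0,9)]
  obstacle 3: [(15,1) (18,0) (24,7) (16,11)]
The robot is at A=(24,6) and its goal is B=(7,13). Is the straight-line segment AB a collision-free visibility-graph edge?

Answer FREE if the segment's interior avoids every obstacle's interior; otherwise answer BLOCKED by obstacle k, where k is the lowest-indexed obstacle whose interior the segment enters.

Obstacle 1 [(0,17) (2,13) (9,14) (10,22)]:
  edge (0,17)–(2,13): clear
  edge (2,13)–(9,14): clear
  edge (9,14)–(10,22): clear
  edge (10,22)–(0,17): clear
  midpoint (31/2,19/2) outside
  → clear
Obstacle 2 [(0,4) (10,4) (11,11) (1,11) (0,9)]:
  edge (0,4)–(10,4): clear
  edge (10,4)–(11,11): clear
  edge (11,11)–(1,11): clear
  edge (1,11)–(0,9): clear
  edge (0,9)–(0,4): clear
  midpoint (31/2,19/2) outside
  → clear
Obstacle 3 [(15,1) (18,0) (24,7) (16,11)]:
  edge (15,1)–(18,0): clear
  edge (18,0)–(24,7): crosses AB
  edge (24,7)–(16,11): clear
  edge (16,11)–(15,1): crosses AB
  → BLOCKED

BLOCKED by obstacle 3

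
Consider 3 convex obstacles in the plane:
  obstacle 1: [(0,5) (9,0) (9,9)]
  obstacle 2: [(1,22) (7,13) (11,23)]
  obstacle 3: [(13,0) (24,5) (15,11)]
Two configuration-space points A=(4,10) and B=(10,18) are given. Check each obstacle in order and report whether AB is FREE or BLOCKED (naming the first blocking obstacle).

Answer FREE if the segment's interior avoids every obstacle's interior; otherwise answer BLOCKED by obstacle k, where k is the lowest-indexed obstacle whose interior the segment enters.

BLOCKED by obstacle 2

Obstacle 1 [(0,5) (9,0) (9,9)]:
  edge (0,5)–(9,0): clear
  edge (9,0)–(9,9): clear
  edge (9,9)–(0,5): clear
  midpoint (7,14) outside
  → clear
Obstacle 2 [(1,22) (7,13) (11,23)]:
  edge (1,22)–(7,13): crosses AB
  edge (7,13)–(11,23): crosses AB
  edge (11,23)–(1,22): clear
  → BLOCKED
Obstacle 3 [(13,0) (24,5) (15,11)]:
  edge (13,0)–(24,5): clear
  edge (24,5)–(15,11): clear
  edge (15,11)–(13,0): clear
  midpoint (7,14) outside
  → clear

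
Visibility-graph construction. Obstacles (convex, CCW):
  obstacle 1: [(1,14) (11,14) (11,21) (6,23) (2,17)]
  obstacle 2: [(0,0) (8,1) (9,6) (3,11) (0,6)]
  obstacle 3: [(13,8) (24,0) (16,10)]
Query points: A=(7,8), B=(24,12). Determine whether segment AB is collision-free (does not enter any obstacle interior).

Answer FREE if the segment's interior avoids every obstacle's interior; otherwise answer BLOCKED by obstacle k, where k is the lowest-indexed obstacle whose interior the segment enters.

Obstacle 1 [(1,14) (11,14) (11,21) (6,23) (2,17)]:
  edge (1,14)–(11,14): clear
  edge (11,14)–(11,21): clear
  edge (11,21)–(6,23): clear
  edge (6,23)–(2,17): clear
  edge (2,17)–(1,14): clear
  midpoint (31/2,10) outside
  → clear
Obstacle 2 [(0,0) (8,1) (9,6) (3,11) (0,6)]:
  edge (0,0)–(8,1): clear
  edge (8,1)–(9,6): clear
  edge (9,6)–(3,11): clear
  edge (3,11)–(0,6): clear
  edge (0,6)–(0,0): clear
  midpoint (31/2,10) outside
  → clear
Obstacle 3 [(13,8) (24,0) (16,10)]:
  edge (13,8)–(24,0): clear
  edge (24,0)–(16,10): clear
  edge (16,10)–(13,8): clear
  midpoint (31/2,10) outside
  → clear

FREE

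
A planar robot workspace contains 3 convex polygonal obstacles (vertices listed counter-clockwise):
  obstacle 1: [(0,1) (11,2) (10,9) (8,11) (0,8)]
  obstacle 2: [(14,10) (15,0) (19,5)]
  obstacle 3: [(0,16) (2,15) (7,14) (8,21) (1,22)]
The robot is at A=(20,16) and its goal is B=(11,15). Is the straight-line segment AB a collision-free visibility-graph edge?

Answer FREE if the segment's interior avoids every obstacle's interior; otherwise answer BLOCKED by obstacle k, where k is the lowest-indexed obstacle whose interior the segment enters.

Obstacle 1 [(0,1) (11,2) (10,9) (8,11) (0,8)]:
  edge (0,1)–(11,2): clear
  edge (11,2)–(10,9): clear
  edge (10,9)–(8,11): clear
  edge (8,11)–(0,8): clear
  edge (0,8)–(0,1): clear
  midpoint (31/2,31/2) outside
  → clear
Obstacle 2 [(14,10) (15,0) (19,5)]:
  edge (14,10)–(15,0): clear
  edge (15,0)–(19,5): clear
  edge (19,5)–(14,10): clear
  midpoint (31/2,31/2) outside
  → clear
Obstacle 3 [(0,16) (2,15) (7,14) (8,21) (1,22)]:
  edge (0,16)–(2,15): clear
  edge (2,15)–(7,14): clear
  edge (7,14)–(8,21): clear
  edge (8,21)–(1,22): clear
  edge (1,22)–(0,16): clear
  midpoint (31/2,31/2) outside
  → clear

FREE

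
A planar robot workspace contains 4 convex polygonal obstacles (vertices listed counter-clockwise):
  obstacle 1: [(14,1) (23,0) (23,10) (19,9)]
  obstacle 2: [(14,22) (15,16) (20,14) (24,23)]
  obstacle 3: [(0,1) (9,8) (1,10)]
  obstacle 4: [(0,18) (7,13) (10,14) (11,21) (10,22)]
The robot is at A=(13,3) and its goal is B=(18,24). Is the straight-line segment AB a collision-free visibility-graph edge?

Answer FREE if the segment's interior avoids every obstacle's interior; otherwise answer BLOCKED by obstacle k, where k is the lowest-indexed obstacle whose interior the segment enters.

Obstacle 1 [(14,1) (23,0) (23,10) (19,9)]:
  edge (14,1)–(23,0): clear
  edge (23,0)–(23,10): clear
  edge (23,10)–(19,9): clear
  edge (19,9)–(14,1): clear
  midpoint (31/2,27/2) outside
  → clear
Obstacle 2 [(14,22) (15,16) (20,14) (24,23)]:
  edge (14,22)–(15,16): clear
  edge (15,16)–(20,14): crosses AB
  edge (20,14)–(24,23): clear
  edge (24,23)–(14,22): crosses AB
  → BLOCKED
Obstacle 3 [(0,1) (9,8) (1,10)]:
  edge (0,1)–(9,8): clear
  edge (9,8)–(1,10): clear
  edge (1,10)–(0,1): clear
  midpoint (31/2,27/2) outside
  → clear
Obstacle 4 [(0,18) (7,13) (10,14) (11,21) (10,22)]:
  edge (0,18)–(7,13): clear
  edge (7,13)–(10,14): clear
  edge (10,14)–(11,21): clear
  edge (11,21)–(10,22): clear
  edge (10,22)–(0,18): clear
  midpoint (31/2,27/2) outside
  → clear

BLOCKED by obstacle 2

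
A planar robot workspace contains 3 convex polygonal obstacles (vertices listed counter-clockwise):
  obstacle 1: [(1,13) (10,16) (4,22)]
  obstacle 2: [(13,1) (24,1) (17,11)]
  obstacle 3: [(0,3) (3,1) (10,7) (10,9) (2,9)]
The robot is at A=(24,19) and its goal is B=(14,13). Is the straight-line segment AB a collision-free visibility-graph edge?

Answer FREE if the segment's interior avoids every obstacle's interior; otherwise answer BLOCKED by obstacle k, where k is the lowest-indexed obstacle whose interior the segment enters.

Obstacle 1 [(1,13) (10,16) (4,22)]:
  edge (1,13)–(10,16): clear
  edge (10,16)–(4,22): clear
  edge (4,22)–(1,13): clear
  midpoint (19,16) outside
  → clear
Obstacle 2 [(13,1) (24,1) (17,11)]:
  edge (13,1)–(24,1): clear
  edge (24,1)–(17,11): clear
  edge (17,11)–(13,1): clear
  midpoint (19,16) outside
  → clear
Obstacle 3 [(0,3) (3,1) (10,7) (10,9) (2,9)]:
  edge (0,3)–(3,1): clear
  edge (3,1)–(10,7): clear
  edge (10,7)–(10,9): clear
  edge (10,9)–(2,9): clear
  edge (2,9)–(0,3): clear
  midpoint (19,16) outside
  → clear

FREE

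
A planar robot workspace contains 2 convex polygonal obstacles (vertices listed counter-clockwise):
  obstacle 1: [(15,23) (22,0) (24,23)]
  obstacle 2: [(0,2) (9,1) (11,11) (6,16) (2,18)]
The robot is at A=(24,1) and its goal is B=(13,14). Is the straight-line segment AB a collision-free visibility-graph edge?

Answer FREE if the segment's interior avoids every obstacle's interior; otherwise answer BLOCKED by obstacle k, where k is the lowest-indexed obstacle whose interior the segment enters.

Obstacle 1 [(15,23) (22,0) (24,23)]:
  edge (15,23)–(22,0): crosses AB
  edge (22,0)–(24,23): crosses AB
  edge (24,23)–(15,23): clear
  → BLOCKED
Obstacle 2 [(0,2) (9,1) (11,11) (6,16) (2,18)]:
  edge (0,2)–(9,1): clear
  edge (9,1)–(11,11): clear
  edge (11,11)–(6,16): clear
  edge (6,16)–(2,18): clear
  edge (2,18)–(0,2): clear
  midpoint (37/2,15/2) outside
  → clear

BLOCKED by obstacle 1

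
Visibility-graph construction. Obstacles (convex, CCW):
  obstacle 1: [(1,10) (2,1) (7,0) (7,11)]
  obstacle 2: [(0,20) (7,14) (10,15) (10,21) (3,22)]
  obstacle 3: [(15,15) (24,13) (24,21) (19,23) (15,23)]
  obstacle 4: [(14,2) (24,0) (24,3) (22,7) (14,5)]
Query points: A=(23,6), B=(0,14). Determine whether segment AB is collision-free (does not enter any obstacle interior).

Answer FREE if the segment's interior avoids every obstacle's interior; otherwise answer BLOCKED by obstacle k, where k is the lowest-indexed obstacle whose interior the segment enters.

BLOCKED by obstacle 4

Obstacle 1 [(1,10) (2,1) (7,0) (7,11)]:
  edge (1,10)–(2,1): clear
  edge (2,1)–(7,0): clear
  edge (7,0)–(7,11): clear
  edge (7,11)–(1,10): clear
  midpoint (23/2,10) outside
  → clear
Obstacle 2 [(0,20) (7,14) (10,15) (10,21) (3,22)]:
  edge (0,20)–(7,14): clear
  edge (7,14)–(10,15): clear
  edge (10,15)–(10,21): clear
  edge (10,21)–(3,22): clear
  edge (3,22)–(0,20): clear
  midpoint (23/2,10) outside
  → clear
Obstacle 3 [(15,15) (24,13) (24,21) (19,23) (15,23)]:
  edge (15,15)–(24,13): clear
  edge (24,13)–(24,21): clear
  edge (24,21)–(19,23): clear
  edge (19,23)–(15,23): clear
  edge (15,23)–(15,15): clear
  midpoint (23/2,10) outside
  → clear
Obstacle 4 [(14,2) (24,0) (24,3) (22,7) (14,5)]:
  edge (14,2)–(24,0): clear
  edge (24,0)–(24,3): clear
  edge (24,3)–(22,7): crosses AB
  edge (22,7)–(14,5): crosses AB
  edge (14,5)–(14,2): clear
  → BLOCKED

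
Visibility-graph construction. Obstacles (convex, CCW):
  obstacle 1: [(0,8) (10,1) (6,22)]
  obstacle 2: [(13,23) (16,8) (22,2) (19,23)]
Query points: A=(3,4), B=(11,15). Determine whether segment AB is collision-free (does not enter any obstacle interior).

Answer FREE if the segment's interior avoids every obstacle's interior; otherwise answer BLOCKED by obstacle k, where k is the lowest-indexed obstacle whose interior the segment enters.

BLOCKED by obstacle 1

Obstacle 1 [(0,8) (10,1) (6,22)]:
  edge (0,8)–(10,1): crosses AB
  edge (10,1)–(6,22): crosses AB
  edge (6,22)–(0,8): clear
  → BLOCKED
Obstacle 2 [(13,23) (16,8) (22,2) (19,23)]:
  edge (13,23)–(16,8): clear
  edge (16,8)–(22,2): clear
  edge (22,2)–(19,23): clear
  edge (19,23)–(13,23): clear
  midpoint (7,19/2) outside
  → clear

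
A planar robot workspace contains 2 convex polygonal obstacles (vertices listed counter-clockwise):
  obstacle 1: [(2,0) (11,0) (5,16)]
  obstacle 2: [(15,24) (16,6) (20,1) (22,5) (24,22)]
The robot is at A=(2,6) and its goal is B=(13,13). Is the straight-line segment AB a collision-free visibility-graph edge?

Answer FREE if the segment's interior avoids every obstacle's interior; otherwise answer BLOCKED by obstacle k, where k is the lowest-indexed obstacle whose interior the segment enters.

Obstacle 1 [(2,0) (11,0) (5,16)]:
  edge (2,0)–(11,0): clear
  edge (11,0)–(5,16): crosses AB
  edge (5,16)–(2,0): crosses AB
  → BLOCKED
Obstacle 2 [(15,24) (16,6) (20,1) (22,5) (24,22)]:
  edge (15,24)–(16,6): clear
  edge (16,6)–(20,1): clear
  edge (20,1)–(22,5): clear
  edge (22,5)–(24,22): clear
  edge (24,22)–(15,24): clear
  midpoint (15/2,19/2) outside
  → clear

BLOCKED by obstacle 1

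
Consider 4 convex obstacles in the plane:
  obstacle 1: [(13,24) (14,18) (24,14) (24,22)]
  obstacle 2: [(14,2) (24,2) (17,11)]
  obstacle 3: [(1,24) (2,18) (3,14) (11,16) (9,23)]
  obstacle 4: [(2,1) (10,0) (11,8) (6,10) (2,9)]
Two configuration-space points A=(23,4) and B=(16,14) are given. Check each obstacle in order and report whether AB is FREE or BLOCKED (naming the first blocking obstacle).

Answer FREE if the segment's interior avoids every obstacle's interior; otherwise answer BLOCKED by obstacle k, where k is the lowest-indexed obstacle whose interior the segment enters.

Obstacle 1 [(13,24) (14,18) (24,14) (24,22)]:
  edge (13,24)–(14,18): clear
  edge (14,18)–(24,14): clear
  edge (24,14)–(24,22): clear
  edge (24,22)–(13,24): clear
  midpoint (39/2,9) outside
  → clear
Obstacle 2 [(14,2) (24,2) (17,11)]:
  edge (14,2)–(24,2): clear
  edge (24,2)–(17,11): clear
  edge (17,11)–(14,2): clear
  midpoint (39/2,9) outside
  → clear
Obstacle 3 [(1,24) (2,18) (3,14) (11,16) (9,23)]:
  edge (1,24)–(2,18): clear
  edge (2,18)–(3,14): clear
  edge (3,14)–(11,16): clear
  edge (11,16)–(9,23): clear
  edge (9,23)–(1,24): clear
  midpoint (39/2,9) outside
  → clear
Obstacle 4 [(2,1) (10,0) (11,8) (6,10) (2,9)]:
  edge (2,1)–(10,0): clear
  edge (10,0)–(11,8): clear
  edge (11,8)–(6,10): clear
  edge (6,10)–(2,9): clear
  edge (2,9)–(2,1): clear
  midpoint (39/2,9) outside
  → clear

FREE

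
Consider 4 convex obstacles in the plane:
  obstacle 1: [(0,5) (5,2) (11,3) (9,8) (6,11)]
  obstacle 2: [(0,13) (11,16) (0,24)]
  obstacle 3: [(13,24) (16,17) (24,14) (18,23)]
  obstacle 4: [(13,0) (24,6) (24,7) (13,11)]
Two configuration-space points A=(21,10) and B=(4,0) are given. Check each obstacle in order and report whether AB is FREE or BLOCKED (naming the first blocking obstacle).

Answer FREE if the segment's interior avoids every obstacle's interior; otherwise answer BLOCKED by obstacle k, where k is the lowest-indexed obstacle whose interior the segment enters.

BLOCKED by obstacle 1

Obstacle 1 [(0,5) (5,2) (11,3) (9,8) (6,11)]:
  edge (0,5)–(5,2): clear
  edge (5,2)–(11,3): crosses AB
  edge (11,3)–(9,8): crosses AB
  edge (9,8)–(6,11): clear
  edge (6,11)–(0,5): clear
  → BLOCKED
Obstacle 2 [(0,13) (11,16) (0,24)]:
  edge (0,13)–(11,16): clear
  edge (11,16)–(0,24): clear
  edge (0,24)–(0,13): clear
  midpoint (25/2,5) outside
  → clear
Obstacle 3 [(13,24) (16,17) (24,14) (18,23)]:
  edge (13,24)–(16,17): clear
  edge (16,17)–(24,14): clear
  edge (24,14)–(18,23): clear
  edge (18,23)–(13,24): clear
  midpoint (25/2,5) outside
  → clear
Obstacle 4 [(13,0) (24,6) (24,7) (13,11)]:
  edge (13,0)–(24,6): clear
  edge (24,6)–(24,7): clear
  edge (24,7)–(13,11): crosses AB
  edge (13,11)–(13,0): crosses AB
  → BLOCKED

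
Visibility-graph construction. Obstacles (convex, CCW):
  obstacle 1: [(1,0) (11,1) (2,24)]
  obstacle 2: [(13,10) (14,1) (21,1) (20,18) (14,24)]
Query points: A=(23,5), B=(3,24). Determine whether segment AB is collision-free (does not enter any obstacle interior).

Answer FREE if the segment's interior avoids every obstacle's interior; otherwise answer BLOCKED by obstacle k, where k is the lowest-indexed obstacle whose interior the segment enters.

BLOCKED by obstacle 2

Obstacle 1 [(1,0) (11,1) (2,24)]:
  edge (1,0)–(11,1): clear
  edge (11,1)–(2,24): clear
  edge (2,24)–(1,0): clear
  midpoint (13,29/2) outside
  → clear
Obstacle 2 [(13,10) (14,1) (21,1) (20,18) (14,24)]:
  edge (13,10)–(14,1): clear
  edge (14,1)–(21,1): clear
  edge (21,1)–(20,18): crosses AB
  edge (20,18)–(14,24): clear
  edge (14,24)–(13,10): crosses AB
  → BLOCKED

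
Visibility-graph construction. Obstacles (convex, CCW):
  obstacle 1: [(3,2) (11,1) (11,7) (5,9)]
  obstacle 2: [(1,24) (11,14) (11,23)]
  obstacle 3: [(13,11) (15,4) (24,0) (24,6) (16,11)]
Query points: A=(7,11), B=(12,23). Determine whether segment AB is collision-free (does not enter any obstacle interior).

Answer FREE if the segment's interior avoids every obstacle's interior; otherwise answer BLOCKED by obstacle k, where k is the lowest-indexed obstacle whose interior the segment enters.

Obstacle 1 [(3,2) (11,1) (11,7) (5,9)]:
  edge (3,2)–(11,1): clear
  edge (11,1)–(11,7): clear
  edge (11,7)–(5,9): clear
  edge (5,9)–(3,2): clear
  midpoint (19/2,17) outside
  → clear
Obstacle 2 [(1,24) (11,14) (11,23)]:
  edge (1,24)–(11,14): crosses AB
  edge (11,14)–(11,23): crosses AB
  edge (11,23)–(1,24): clear
  → BLOCKED
Obstacle 3 [(13,11) (15,4) (24,0) (24,6) (16,11)]:
  edge (13,11)–(15,4): clear
  edge (15,4)–(24,0): clear
  edge (24,0)–(24,6): clear
  edge (24,6)–(16,11): clear
  edge (16,11)–(13,11): clear
  midpoint (19/2,17) outside
  → clear

BLOCKED by obstacle 2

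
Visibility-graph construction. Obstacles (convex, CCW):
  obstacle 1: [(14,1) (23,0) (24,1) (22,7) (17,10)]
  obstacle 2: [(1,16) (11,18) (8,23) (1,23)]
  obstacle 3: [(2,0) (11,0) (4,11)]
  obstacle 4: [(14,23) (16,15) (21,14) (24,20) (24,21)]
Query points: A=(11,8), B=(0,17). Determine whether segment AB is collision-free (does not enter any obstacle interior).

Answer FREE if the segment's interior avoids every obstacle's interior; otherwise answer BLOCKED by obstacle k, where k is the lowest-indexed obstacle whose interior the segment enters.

Obstacle 1 [(14,1) (23,0) (24,1) (22,7) (17,10)]:
  edge (14,1)–(23,0): clear
  edge (23,0)–(24,1): clear
  edge (24,1)–(22,7): clear
  edge (22,7)–(17,10): clear
  edge (17,10)–(14,1): clear
  midpoint (11/2,25/2) outside
  → clear
Obstacle 2 [(1,16) (11,18) (8,23) (1,23)]:
  edge (1,16)–(11,18): crosses AB
  edge (11,18)–(8,23): clear
  edge (8,23)–(1,23): clear
  edge (1,23)–(1,16): crosses AB
  → BLOCKED
Obstacle 3 [(2,0) (11,0) (4,11)]:
  edge (2,0)–(11,0): clear
  edge (11,0)–(4,11): clear
  edge (4,11)–(2,0): clear
  midpoint (11/2,25/2) outside
  → clear
Obstacle 4 [(14,23) (16,15) (21,14) (24,20) (24,21)]:
  edge (14,23)–(16,15): clear
  edge (16,15)–(21,14): clear
  edge (21,14)–(24,20): clear
  edge (24,20)–(24,21): clear
  edge (24,21)–(14,23): clear
  midpoint (11/2,25/2) outside
  → clear

BLOCKED by obstacle 2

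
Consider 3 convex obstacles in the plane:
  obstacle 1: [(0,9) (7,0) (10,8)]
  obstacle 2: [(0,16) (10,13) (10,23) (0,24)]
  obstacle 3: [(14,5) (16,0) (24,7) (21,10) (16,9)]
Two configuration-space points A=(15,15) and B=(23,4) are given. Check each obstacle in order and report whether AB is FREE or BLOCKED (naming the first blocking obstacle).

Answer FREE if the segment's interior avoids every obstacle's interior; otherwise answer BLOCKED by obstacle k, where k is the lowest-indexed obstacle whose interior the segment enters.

Obstacle 1 [(0,9) (7,0) (10,8)]:
  edge (0,9)–(7,0): clear
  edge (7,0)–(10,8): clear
  edge (10,8)–(0,9): clear
  midpoint (19,19/2) outside
  → clear
Obstacle 2 [(0,16) (10,13) (10,23) (0,24)]:
  edge (0,16)–(10,13): clear
  edge (10,13)–(10,23): clear
  edge (10,23)–(0,24): clear
  edge (0,24)–(0,16): clear
  midpoint (19,19/2) outside
  → clear
Obstacle 3 [(14,5) (16,0) (24,7) (21,10) (16,9)]:
  edge (14,5)–(16,0): clear
  edge (16,0)–(24,7): crosses AB
  edge (24,7)–(21,10): clear
  edge (21,10)–(16,9): crosses AB
  edge (16,9)–(14,5): clear
  → BLOCKED

BLOCKED by obstacle 3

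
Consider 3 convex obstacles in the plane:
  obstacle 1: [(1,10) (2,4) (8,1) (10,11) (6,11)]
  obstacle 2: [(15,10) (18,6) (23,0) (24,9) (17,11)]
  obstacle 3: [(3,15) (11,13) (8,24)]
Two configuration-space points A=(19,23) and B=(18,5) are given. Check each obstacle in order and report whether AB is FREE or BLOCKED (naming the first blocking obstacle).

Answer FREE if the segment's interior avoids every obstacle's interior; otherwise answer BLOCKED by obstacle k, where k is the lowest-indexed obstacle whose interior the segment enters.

BLOCKED by obstacle 2

Obstacle 1 [(1,10) (2,4) (8,1) (10,11) (6,11)]:
  edge (1,10)–(2,4): clear
  edge (2,4)–(8,1): clear
  edge (8,1)–(10,11): clear
  edge (10,11)–(6,11): clear
  edge (6,11)–(1,10): clear
  midpoint (37/2,14) outside
  → clear
Obstacle 2 [(15,10) (18,6) (23,0) (24,9) (17,11)]:
  edge (15,10)–(18,6): clear
  edge (18,6)–(23,0): crosses AB
  edge (23,0)–(24,9): clear
  edge (24,9)–(17,11): crosses AB
  edge (17,11)–(15,10): clear
  → BLOCKED
Obstacle 3 [(3,15) (11,13) (8,24)]:
  edge (3,15)–(11,13): clear
  edge (11,13)–(8,24): clear
  edge (8,24)–(3,15): clear
  midpoint (37/2,14) outside
  → clear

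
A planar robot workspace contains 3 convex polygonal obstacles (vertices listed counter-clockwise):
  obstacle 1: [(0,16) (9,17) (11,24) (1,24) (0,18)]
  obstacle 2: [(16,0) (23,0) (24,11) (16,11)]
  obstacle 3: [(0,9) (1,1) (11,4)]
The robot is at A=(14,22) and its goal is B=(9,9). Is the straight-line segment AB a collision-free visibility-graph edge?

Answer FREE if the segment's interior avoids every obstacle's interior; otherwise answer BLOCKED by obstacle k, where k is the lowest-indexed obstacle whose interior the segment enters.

Obstacle 1 [(0,16) (9,17) (11,24) (1,24) (0,18)]:
  edge (0,16)–(9,17): clear
  edge (9,17)–(11,24): clear
  edge (11,24)–(1,24): clear
  edge (1,24)–(0,18): clear
  edge (0,18)–(0,16): clear
  midpoint (23/2,31/2) outside
  → clear
Obstacle 2 [(16,0) (23,0) (24,11) (16,11)]:
  edge (16,0)–(23,0): clear
  edge (23,0)–(24,11): clear
  edge (24,11)–(16,11): clear
  edge (16,11)–(16,0): clear
  midpoint (23/2,31/2) outside
  → clear
Obstacle 3 [(0,9) (1,1) (11,4)]:
  edge (0,9)–(1,1): clear
  edge (1,1)–(11,4): clear
  edge (11,4)–(0,9): clear
  midpoint (23/2,31/2) outside
  → clear

FREE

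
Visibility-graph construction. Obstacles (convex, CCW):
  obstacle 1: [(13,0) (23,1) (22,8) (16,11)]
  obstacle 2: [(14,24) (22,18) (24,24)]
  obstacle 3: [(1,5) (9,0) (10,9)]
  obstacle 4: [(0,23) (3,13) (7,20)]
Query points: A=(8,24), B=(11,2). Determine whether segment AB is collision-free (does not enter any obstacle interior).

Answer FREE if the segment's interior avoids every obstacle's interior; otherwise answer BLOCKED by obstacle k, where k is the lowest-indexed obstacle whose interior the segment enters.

Obstacle 1 [(13,0) (23,1) (22,8) (16,11)]:
  edge (13,0)–(23,1): clear
  edge (23,1)–(22,8): clear
  edge (22,8)–(16,11): clear
  edge (16,11)–(13,0): clear
  midpoint (19/2,13) outside
  → clear
Obstacle 2 [(14,24) (22,18) (24,24)]:
  edge (14,24)–(22,18): clear
  edge (22,18)–(24,24): clear
  edge (24,24)–(14,24): clear
  midpoint (19/2,13) outside
  → clear
Obstacle 3 [(1,5) (9,0) (10,9)]:
  edge (1,5)–(9,0): clear
  edge (9,0)–(10,9): clear
  edge (10,9)–(1,5): clear
  midpoint (19/2,13) outside
  → clear
Obstacle 4 [(0,23) (3,13) (7,20)]:
  edge (0,23)–(3,13): clear
  edge (3,13)–(7,20): clear
  edge (7,20)–(0,23): clear
  midpoint (19/2,13) outside
  → clear

FREE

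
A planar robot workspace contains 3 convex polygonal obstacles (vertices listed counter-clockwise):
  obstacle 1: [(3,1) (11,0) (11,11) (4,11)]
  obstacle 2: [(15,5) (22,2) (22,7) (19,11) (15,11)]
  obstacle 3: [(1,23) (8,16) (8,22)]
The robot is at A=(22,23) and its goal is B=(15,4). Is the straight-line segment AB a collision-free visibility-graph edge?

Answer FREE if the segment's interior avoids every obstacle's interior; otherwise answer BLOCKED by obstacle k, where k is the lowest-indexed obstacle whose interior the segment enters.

BLOCKED by obstacle 2

Obstacle 1 [(3,1) (11,0) (11,11) (4,11)]:
  edge (3,1)–(11,0): clear
  edge (11,0)–(11,11): clear
  edge (11,11)–(4,11): clear
  edge (4,11)–(3,1): clear
  midpoint (37/2,27/2) outside
  → clear
Obstacle 2 [(15,5) (22,2) (22,7) (19,11) (15,11)]:
  edge (15,5)–(22,2): crosses AB
  edge (22,2)–(22,7): clear
  edge (22,7)–(19,11): clear
  edge (19,11)–(15,11): crosses AB
  edge (15,11)–(15,5): clear
  → BLOCKED
Obstacle 3 [(1,23) (8,16) (8,22)]:
  edge (1,23)–(8,16): clear
  edge (8,16)–(8,22): clear
  edge (8,22)–(1,23): clear
  midpoint (37/2,27/2) outside
  → clear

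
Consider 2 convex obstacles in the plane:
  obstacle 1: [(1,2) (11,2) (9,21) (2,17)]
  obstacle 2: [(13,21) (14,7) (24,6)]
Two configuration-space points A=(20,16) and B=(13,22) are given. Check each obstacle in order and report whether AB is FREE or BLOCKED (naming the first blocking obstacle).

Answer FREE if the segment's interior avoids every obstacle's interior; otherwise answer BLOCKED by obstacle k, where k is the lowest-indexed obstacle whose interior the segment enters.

Obstacle 1 [(1,2) (11,2) (9,21) (2,17)]:
  edge (1,2)–(11,2): clear
  edge (11,2)–(9,21): clear
  edge (9,21)–(2,17): clear
  edge (2,17)–(1,2): clear
  midpoint (33/2,19) outside
  → clear
Obstacle 2 [(13,21) (14,7) (24,6)]:
  edge (13,21)–(14,7): clear
  edge (14,7)–(24,6): clear
  edge (24,6)–(13,21): clear
  midpoint (33/2,19) outside
  → clear

FREE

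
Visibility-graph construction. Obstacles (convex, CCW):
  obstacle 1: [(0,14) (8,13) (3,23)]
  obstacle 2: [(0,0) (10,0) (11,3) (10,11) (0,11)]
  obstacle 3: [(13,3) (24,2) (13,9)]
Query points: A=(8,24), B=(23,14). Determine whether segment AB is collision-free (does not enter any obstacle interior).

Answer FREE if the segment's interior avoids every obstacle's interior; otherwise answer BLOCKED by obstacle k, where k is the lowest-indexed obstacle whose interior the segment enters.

FREE

Obstacle 1 [(0,14) (8,13) (3,23)]:
  edge (0,14)–(8,13): clear
  edge (8,13)–(3,23): clear
  edge (3,23)–(0,14): clear
  midpoint (31/2,19) outside
  → clear
Obstacle 2 [(0,0) (10,0) (11,3) (10,11) (0,11)]:
  edge (0,0)–(10,0): clear
  edge (10,0)–(11,3): clear
  edge (11,3)–(10,11): clear
  edge (10,11)–(0,11): clear
  edge (0,11)–(0,0): clear
  midpoint (31/2,19) outside
  → clear
Obstacle 3 [(13,3) (24,2) (13,9)]:
  edge (13,3)–(24,2): clear
  edge (24,2)–(13,9): clear
  edge (13,9)–(13,3): clear
  midpoint (31/2,19) outside
  → clear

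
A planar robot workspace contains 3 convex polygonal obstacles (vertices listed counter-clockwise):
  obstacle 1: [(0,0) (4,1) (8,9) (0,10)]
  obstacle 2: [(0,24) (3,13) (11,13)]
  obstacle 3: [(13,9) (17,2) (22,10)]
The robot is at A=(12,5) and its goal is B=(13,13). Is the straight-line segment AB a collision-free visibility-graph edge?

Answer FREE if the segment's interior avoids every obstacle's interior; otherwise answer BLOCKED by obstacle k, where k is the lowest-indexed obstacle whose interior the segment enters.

FREE

Obstacle 1 [(0,0) (4,1) (8,9) (0,10)]:
  edge (0,0)–(4,1): clear
  edge (4,1)–(8,9): clear
  edge (8,9)–(0,10): clear
  edge (0,10)–(0,0): clear
  midpoint (25/2,9) outside
  → clear
Obstacle 2 [(0,24) (3,13) (11,13)]:
  edge (0,24)–(3,13): clear
  edge (3,13)–(11,13): clear
  edge (11,13)–(0,24): clear
  midpoint (25/2,9) outside
  → clear
Obstacle 3 [(13,9) (17,2) (22,10)]:
  edge (13,9)–(17,2): clear
  edge (17,2)–(22,10): clear
  edge (22,10)–(13,9): clear
  midpoint (25/2,9) outside
  → clear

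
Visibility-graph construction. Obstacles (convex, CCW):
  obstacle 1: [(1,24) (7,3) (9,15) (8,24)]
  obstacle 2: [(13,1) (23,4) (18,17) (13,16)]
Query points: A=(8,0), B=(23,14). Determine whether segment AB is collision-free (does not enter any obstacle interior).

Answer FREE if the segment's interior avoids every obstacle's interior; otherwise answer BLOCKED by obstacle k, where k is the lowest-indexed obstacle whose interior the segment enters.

Obstacle 1 [(1,24) (7,3) (9,15) (8,24)]:
  edge (1,24)–(7,3): clear
  edge (7,3)–(9,15): clear
  edge (9,15)–(8,24): clear
  edge (8,24)–(1,24): clear
  midpoint (31/2,7) outside
  → clear
Obstacle 2 [(13,1) (23,4) (18,17) (13,16)]:
  edge (13,1)–(23,4): clear
  edge (23,4)–(18,17): crosses AB
  edge (18,17)–(13,16): clear
  edge (13,16)–(13,1): crosses AB
  → BLOCKED

BLOCKED by obstacle 2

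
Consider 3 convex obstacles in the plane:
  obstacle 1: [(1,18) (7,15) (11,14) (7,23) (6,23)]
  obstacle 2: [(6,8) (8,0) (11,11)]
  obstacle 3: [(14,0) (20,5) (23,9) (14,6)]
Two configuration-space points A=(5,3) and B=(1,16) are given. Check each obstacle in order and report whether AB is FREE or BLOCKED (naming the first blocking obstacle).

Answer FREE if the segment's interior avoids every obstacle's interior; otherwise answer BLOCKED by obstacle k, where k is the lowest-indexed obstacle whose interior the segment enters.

Obstacle 1 [(1,18) (7,15) (11,14) (7,23) (6,23)]:
  edge (1,18)–(7,15): clear
  edge (7,15)–(11,14): clear
  edge (11,14)–(7,23): clear
  edge (7,23)–(6,23): clear
  edge (6,23)–(1,18): clear
  midpoint (3,19/2) outside
  → clear
Obstacle 2 [(6,8) (8,0) (11,11)]:
  edge (6,8)–(8,0): clear
  edge (8,0)–(11,11): clear
  edge (11,11)–(6,8): clear
  midpoint (3,19/2) outside
  → clear
Obstacle 3 [(14,0) (20,5) (23,9) (14,6)]:
  edge (14,0)–(20,5): clear
  edge (20,5)–(23,9): clear
  edge (23,9)–(14,6): clear
  edge (14,6)–(14,0): clear
  midpoint (3,19/2) outside
  → clear

FREE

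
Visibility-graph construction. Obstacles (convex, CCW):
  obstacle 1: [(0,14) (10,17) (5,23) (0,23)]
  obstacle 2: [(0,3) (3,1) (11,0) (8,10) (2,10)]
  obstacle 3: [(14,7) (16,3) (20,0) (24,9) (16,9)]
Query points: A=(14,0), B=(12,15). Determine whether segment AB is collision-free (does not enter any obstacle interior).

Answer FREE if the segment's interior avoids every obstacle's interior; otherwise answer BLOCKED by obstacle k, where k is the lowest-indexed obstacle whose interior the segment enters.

Obstacle 1 [(0,14) (10,17) (5,23) (0,23)]:
  edge (0,14)–(10,17): clear
  edge (10,17)–(5,23): clear
  edge (5,23)–(0,23): clear
  edge (0,23)–(0,14): clear
  midpoint (13,15/2) outside
  → clear
Obstacle 2 [(0,3) (3,1) (11,0) (8,10) (2,10)]:
  edge (0,3)–(3,1): clear
  edge (3,1)–(11,0): clear
  edge (11,0)–(8,10): clear
  edge (8,10)–(2,10): clear
  edge (2,10)–(0,3): clear
  midpoint (13,15/2) outside
  → clear
Obstacle 3 [(14,7) (16,3) (20,0) (24,9) (16,9)]:
  edge (14,7)–(16,3): clear
  edge (16,3)–(20,0): clear
  edge (20,0)–(24,9): clear
  edge (24,9)–(16,9): clear
  edge (16,9)–(14,7): clear
  midpoint (13,15/2) outside
  → clear

FREE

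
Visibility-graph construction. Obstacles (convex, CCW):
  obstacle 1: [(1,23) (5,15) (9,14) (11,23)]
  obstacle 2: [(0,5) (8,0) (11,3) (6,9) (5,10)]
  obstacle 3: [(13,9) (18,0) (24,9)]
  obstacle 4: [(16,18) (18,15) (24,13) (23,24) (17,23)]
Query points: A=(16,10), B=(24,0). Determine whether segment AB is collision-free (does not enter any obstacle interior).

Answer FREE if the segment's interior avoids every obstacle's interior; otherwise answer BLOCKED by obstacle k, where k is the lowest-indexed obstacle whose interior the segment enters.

BLOCKED by obstacle 3

Obstacle 1 [(1,23) (5,15) (9,14) (11,23)]:
  edge (1,23)–(5,15): clear
  edge (5,15)–(9,14): clear
  edge (9,14)–(11,23): clear
  edge (11,23)–(1,23): clear
  midpoint (20,5) outside
  → clear
Obstacle 2 [(0,5) (8,0) (11,3) (6,9) (5,10)]:
  edge (0,5)–(8,0): clear
  edge (8,0)–(11,3): clear
  edge (11,3)–(6,9): clear
  edge (6,9)–(5,10): clear
  edge (5,10)–(0,5): clear
  midpoint (20,5) outside
  → clear
Obstacle 3 [(13,9) (18,0) (24,9)]:
  edge (13,9)–(18,0): clear
  edge (18,0)–(24,9): crosses AB
  edge (24,9)–(13,9): crosses AB
  → BLOCKED
Obstacle 4 [(16,18) (18,15) (24,13) (23,24) (17,23)]:
  edge (16,18)–(18,15): clear
  edge (18,15)–(24,13): clear
  edge (24,13)–(23,24): clear
  edge (23,24)–(17,23): clear
  edge (17,23)–(16,18): clear
  midpoint (20,5) outside
  → clear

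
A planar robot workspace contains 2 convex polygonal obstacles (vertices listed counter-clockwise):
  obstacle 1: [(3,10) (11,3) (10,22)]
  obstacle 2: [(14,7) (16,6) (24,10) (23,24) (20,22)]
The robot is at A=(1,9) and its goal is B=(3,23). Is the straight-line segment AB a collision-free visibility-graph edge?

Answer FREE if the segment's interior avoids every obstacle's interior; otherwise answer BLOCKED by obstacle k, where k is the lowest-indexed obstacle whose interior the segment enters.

FREE

Obstacle 1 [(3,10) (11,3) (10,22)]:
  edge (3,10)–(11,3): clear
  edge (11,3)–(10,22): clear
  edge (10,22)–(3,10): clear
  midpoint (2,16) outside
  → clear
Obstacle 2 [(14,7) (16,6) (24,10) (23,24) (20,22)]:
  edge (14,7)–(16,6): clear
  edge (16,6)–(24,10): clear
  edge (24,10)–(23,24): clear
  edge (23,24)–(20,22): clear
  edge (20,22)–(14,7): clear
  midpoint (2,16) outside
  → clear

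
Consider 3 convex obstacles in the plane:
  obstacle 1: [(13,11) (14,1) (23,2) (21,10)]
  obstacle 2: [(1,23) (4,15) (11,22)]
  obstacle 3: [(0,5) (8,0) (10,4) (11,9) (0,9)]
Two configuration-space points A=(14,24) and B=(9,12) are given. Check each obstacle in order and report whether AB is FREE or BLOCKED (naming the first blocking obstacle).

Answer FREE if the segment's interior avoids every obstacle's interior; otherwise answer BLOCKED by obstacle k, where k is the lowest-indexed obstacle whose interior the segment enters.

FREE

Obstacle 1 [(13,11) (14,1) (23,2) (21,10)]:
  edge (13,11)–(14,1): clear
  edge (14,1)–(23,2): clear
  edge (23,2)–(21,10): clear
  edge (21,10)–(13,11): clear
  midpoint (23/2,18) outside
  → clear
Obstacle 2 [(1,23) (4,15) (11,22)]:
  edge (1,23)–(4,15): clear
  edge (4,15)–(11,22): clear
  edge (11,22)–(1,23): clear
  midpoint (23/2,18) outside
  → clear
Obstacle 3 [(0,5) (8,0) (10,4) (11,9) (0,9)]:
  edge (0,5)–(8,0): clear
  edge (8,0)–(10,4): clear
  edge (10,4)–(11,9): clear
  edge (11,9)–(0,9): clear
  edge (0,9)–(0,5): clear
  midpoint (23/2,18) outside
  → clear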